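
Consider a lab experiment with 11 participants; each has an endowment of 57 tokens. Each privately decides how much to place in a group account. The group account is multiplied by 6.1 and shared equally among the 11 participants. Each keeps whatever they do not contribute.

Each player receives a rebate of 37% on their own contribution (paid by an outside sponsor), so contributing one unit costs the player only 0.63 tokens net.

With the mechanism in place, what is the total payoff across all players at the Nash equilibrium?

627.00 tokens

Even with the mechanism, each unit contributed returns only (6.1/11) / 0.63 = 0.8802 per unit of net cost, so contributing nothing is still dominant.
At the Nash equilibrium no one contributes; group total payoff = 11 × 57 = 627.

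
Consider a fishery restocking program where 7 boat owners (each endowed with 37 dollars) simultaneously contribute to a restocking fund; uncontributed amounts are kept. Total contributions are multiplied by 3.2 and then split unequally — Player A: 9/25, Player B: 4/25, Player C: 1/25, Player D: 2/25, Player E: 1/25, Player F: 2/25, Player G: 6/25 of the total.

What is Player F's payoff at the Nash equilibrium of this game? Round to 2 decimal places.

A player with share s gets back 3.2·s per unit contributed, so full contribution is dominant for anyone with s > 1/3.2 = 0.3125 and zero contribution is dominant for anyone below.
Only Player A (9/25) clears that bar, contributing 37; the remaining 6 contribute 0. Total contributed: 37.
Player F keeps 37 and receives 3.2 × 37 × 2/25 = 9.47 from the restocking fund, for a payoff of 46.47.

46.47 dollars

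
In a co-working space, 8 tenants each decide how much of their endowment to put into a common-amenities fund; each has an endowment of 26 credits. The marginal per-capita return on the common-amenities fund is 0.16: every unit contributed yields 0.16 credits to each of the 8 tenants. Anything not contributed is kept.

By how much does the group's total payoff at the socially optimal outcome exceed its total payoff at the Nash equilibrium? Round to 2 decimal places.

The private return per contributed unit is 0.16 < 1, so contributing 0 is dominant for every player. At the Nash equilibrium everyone keeps their 26, and the group total is 8 × 26 = 208.
Each contributed unit returns 1.280 to the group as a whole (0.16 to each of 8 players), which exceeds 1, so the social optimum is full contribution: group total = 1.280 × 208 = 266.24.
Efficiency loss = 266.24 − 208 = 58.24.

58.24 credits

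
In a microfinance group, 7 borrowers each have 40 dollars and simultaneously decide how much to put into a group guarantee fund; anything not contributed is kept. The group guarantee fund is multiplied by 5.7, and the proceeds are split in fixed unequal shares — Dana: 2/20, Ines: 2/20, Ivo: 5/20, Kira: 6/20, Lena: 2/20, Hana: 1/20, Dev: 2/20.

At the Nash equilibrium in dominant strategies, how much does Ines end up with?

A player with share s gets back 5.7·s per unit contributed, so full contribution is dominant for anyone with s > 1/5.7 = 0.1754 and zero contribution is dominant for anyone below.
The shares above 0.1754 belong to Ivo and Kira, contributing 40 each; the remaining 5 contribute 0. Total contributed: 80.
Ines keeps 40 and receives 5.7 × 80 × 2/20 = 45.60 from the group guarantee fund, for a payoff of 85.60.

85.60 dollars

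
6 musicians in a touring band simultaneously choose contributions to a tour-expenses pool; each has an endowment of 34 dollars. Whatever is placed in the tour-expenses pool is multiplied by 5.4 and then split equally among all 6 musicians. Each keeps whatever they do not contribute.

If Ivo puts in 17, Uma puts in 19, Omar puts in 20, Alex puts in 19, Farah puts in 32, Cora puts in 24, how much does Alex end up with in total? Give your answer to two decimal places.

Total contributed: 17 + 19 + 20 + 19 + 32 + 24 = 131.
Each receives 5.4 × 131 / 6 = 117.90 from the tour-expenses pool.
Alex keeps 34 − 19 = 15, so Alex's payoff is 15 + 117.90 = 132.90.

132.90 dollars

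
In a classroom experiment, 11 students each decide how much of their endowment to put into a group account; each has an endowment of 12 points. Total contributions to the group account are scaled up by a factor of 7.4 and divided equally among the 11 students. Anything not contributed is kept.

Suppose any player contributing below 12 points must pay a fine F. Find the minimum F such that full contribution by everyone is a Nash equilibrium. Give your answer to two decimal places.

3.93 points

Given the others contribute fully, the best deviation is to contribute 0 (any partial contribution still incurs the fine and gives up units whose private return 0.6727 is below 1).
Deviating from 12 to 0 saves 12 points but forfeits the deviator's share of the drop in the group account: 7.4/11 × 12 = 8.07.
So the deviation gain is 12 − 8.07 = 3.93, and the fine must be at least 3.93 points to wipe it out.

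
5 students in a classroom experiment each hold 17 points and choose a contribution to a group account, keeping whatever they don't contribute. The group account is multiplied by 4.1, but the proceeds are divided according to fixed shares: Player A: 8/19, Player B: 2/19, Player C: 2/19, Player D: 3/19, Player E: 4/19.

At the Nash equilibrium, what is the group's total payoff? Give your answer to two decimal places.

137.70 points

Player j's private return per contributed unit is 4.1 × (j's share). Contributing is weakly dominant for j when that share is at least 1/4.1 = 0.2439, and contributing 0 is dominant otherwise.
Player A alone (share 8/19) is above the threshold, contributing 17; the remaining 4 contribute 0. Total contributed: 17.
The group account pays out 4.1 × 17 = 69.70 in total (split across the unequal shares, but the aggregate is all that matters for the group sum).
The 4 free-riders keep 17 each, adding 68. Group total = 68 + 69.70 = 137.70.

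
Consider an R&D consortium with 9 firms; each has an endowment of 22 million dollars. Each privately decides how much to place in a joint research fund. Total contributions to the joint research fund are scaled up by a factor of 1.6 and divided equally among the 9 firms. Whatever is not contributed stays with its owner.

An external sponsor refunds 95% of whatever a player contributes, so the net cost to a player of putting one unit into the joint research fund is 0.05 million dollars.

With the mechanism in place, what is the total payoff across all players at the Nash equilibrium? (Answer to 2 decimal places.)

With the mechanism, a contributed unit returns (1.6/9) / 0.05 = 3.5556 per unit of net cost to the contributor — now above 1 — so contributing fully is weakly dominant for every player.
At the Nash equilibrium everyone contributes 22. Group total payoff = 9 × (22 × 0.95 + 1.6 × 22) = 504.90.

504.90 million dollars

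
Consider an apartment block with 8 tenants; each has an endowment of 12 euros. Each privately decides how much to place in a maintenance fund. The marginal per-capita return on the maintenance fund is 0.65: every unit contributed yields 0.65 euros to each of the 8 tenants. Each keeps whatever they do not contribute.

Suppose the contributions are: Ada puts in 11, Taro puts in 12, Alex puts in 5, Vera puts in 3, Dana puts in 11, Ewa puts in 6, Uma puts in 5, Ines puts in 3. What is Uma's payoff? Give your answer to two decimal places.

Total contributed: 11 + 12 + 5 + 3 + 11 + 6 + 5 + 3 = 56.
Each receives 0.65 × 56 = 36.40 from the maintenance fund.
Uma keeps 12 − 5 = 7, so Uma's payoff is 7 + 36.40 = 43.40.

43.40 euros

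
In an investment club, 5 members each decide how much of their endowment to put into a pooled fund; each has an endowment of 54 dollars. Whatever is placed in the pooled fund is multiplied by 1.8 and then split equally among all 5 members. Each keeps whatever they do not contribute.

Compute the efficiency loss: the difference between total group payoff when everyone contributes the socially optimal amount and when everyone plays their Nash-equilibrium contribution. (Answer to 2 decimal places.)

216.00 dollars

Each contributed unit returns 1.8/5 = 0.3600 to its contributor — below 1 — so contributing 0 is dominant for every player. At the Nash equilibrium everyone keeps their 54, and the group total is 5 × 54 = 270.
Each contributed unit returns 1.800 to the group as a whole (0.3600 to each of 5 players), which exceeds 1, so the social optimum is full contribution: group total = 1.800 × 270 = 486.00.
Efficiency loss = 486.00 − 270 = 216.00.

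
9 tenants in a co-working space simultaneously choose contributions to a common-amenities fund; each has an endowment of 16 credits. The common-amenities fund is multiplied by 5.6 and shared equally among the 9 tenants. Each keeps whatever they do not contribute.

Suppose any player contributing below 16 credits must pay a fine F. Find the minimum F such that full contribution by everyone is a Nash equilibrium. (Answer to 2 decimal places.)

6.04 credits

Given the others contribute fully, the best deviation is to contribute 0 (any partial contribution still incurs the fine and gives up units whose private return 0.6222 is below 1).
Deviating from 16 to 0 saves 16 credits but forfeits the deviator's share of the drop in the common-amenities fund: 5.6/9 × 16 = 9.96.
So the deviation gain is 16 − 9.96 = 6.04, and the fine must be at least 6.04 credits to wipe it out.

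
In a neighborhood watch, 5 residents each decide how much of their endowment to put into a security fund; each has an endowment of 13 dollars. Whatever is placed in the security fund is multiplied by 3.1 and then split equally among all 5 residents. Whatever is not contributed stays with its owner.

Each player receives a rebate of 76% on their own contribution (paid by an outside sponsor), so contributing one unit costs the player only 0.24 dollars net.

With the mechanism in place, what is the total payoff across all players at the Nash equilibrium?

250.90 dollars

The effective private return per unit is now (3.1/5) / 0.24 = 2.5833 > 1, so every player's dominant strategy flips to full contribution.
At the Nash equilibrium everyone contributes 13. Group total payoff = 5 × (13 × 0.76 + 3.1 × 13) = 250.90.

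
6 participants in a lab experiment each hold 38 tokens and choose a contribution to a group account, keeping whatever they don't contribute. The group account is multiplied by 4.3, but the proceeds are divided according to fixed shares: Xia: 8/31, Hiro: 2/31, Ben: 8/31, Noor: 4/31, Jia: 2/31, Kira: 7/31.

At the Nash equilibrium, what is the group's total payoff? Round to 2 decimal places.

478.80 tokens

Each unit j contributes comes back to j as 4.3 × (j's share), so j prefers to contribute only if that share exceeds 1/4.3 = 0.2326; otherwise keeping the unit dominates.
Xia and Ben clear that bar, contributing 38 each; the remaining 4 contribute 0. Total contributed: 76.
The group account pays out 4.3 × 76 = 326.80 in total (split across the unequal shares, but the aggregate is all that matters for the group sum).
The 4 free-riders keep 38 each, adding 152. Group total = 152 + 326.80 = 478.80.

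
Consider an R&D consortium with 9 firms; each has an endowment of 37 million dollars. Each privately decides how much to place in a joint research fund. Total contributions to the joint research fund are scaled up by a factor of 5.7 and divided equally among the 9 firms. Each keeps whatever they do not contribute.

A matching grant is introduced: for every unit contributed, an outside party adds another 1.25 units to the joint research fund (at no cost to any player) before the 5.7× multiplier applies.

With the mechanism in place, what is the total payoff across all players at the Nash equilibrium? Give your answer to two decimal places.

The effective private return per unit is now 5.7 × 2.25 / 9 = 1.4250 > 1, so every player's dominant strategy flips to full contribution.
So the Nash equilibrium is full contribution by all 9; the group earns 5.7 × 2.25 × 333 = 4270.73.

4270.73 million dollars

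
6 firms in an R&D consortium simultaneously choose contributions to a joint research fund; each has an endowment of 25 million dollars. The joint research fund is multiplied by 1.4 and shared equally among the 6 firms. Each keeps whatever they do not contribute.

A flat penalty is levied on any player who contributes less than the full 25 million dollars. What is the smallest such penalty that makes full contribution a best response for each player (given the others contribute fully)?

19.17 million dollars

Given the others contribute fully, the best deviation is to contribute 0 (any partial contribution still incurs the fine and gives up units whose private return 0.2333 is below 1).
Deviating from 25 to 0 saves 25 million dollars but forfeits the deviator's share of the drop in the joint research fund: 1.4/6 × 25 = 5.83.
So the deviation gain is 25 − 5.83 = 19.17, and the fine must be at least 19.17 million dollars to wipe it out.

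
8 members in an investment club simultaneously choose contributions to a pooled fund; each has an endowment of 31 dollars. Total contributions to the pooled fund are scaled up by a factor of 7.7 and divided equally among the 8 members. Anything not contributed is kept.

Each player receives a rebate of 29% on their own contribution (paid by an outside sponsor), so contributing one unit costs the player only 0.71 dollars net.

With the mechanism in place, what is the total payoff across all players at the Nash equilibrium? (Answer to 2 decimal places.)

1981.52 dollars

Under the mechanism each unit contributed yields (7.7/8) / 0.71 = 1.3556 back to its contributor per unit of net cost, which exceeds 1, making full contribution the dominant choice for everyone.
So the Nash equilibrium is full contribution by all 8; the group earns 8 × (31 × 0.29 + 7.7 × 31) = 1981.52.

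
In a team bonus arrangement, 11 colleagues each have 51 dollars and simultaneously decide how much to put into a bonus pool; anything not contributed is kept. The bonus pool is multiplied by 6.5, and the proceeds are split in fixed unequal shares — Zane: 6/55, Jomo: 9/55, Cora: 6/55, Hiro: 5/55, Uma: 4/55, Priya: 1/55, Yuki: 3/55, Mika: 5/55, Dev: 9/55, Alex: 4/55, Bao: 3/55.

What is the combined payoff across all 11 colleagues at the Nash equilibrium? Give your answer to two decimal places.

For player j, contributing a unit is worthwhile iff 6.5 × (j's share) ≥ 1, i.e. iff j's share is at least 0.1538.
Jomo and Dev clear that bar, contributing 51 each; the remaining 9 contribute 0. Total contributed: 102.
The bonus pool pays out 6.5 × 102 = 663.00 in total (split across the unequal shares, but the aggregate is all that matters for the group sum).
The 9 free-riders keep 51 each, adding 459. Group total = 459 + 663.00 = 1122.00.

1122.00 dollars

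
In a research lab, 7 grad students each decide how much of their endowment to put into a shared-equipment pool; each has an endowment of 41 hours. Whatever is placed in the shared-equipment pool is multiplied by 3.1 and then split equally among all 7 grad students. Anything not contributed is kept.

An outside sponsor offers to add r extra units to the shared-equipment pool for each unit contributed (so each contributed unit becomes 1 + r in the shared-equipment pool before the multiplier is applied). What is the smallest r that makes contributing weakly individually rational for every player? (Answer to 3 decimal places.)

1.258

With matching at rate r, one contributed unit becomes (1 + r) in the shared-equipment pool and returns 3.1 × (1 + r) / 7 to the contributor.
Setting this equal to 1: 1 + r = 7/3.1 = 2.2581.
So the minimum matching rate is r = 2.2581 − 1 = 1.258.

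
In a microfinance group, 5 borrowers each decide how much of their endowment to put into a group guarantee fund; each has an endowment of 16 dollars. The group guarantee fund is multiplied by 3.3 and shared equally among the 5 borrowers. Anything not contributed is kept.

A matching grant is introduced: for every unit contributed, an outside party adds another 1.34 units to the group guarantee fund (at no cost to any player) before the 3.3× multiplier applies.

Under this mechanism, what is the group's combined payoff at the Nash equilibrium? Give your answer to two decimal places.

617.76 dollars

Under the mechanism each unit contributed yields 3.3 × 2.34 / 5 = 1.5444 back to its contributor per unit of net cost, which exceeds 1, making full contribution the dominant choice for everyone.
So the Nash equilibrium is full contribution by all 5; the group earns 3.3 × 2.34 × 80 = 617.76.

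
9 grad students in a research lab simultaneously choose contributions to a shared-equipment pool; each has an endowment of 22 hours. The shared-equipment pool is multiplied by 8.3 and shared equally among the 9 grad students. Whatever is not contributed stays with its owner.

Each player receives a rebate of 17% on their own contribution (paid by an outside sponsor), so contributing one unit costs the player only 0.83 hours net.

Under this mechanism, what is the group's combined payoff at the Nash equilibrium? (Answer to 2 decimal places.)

1677.06 hours

With the mechanism, a contributed unit returns (8.3/9) / 0.83 = 1.1111 per unit of net cost to the contributor — now above 1 — so contributing fully is weakly dominant for every player.
So the Nash equilibrium is full contribution by all 9; the group earns 9 × (22 × 0.17 + 8.3 × 22) = 1677.06.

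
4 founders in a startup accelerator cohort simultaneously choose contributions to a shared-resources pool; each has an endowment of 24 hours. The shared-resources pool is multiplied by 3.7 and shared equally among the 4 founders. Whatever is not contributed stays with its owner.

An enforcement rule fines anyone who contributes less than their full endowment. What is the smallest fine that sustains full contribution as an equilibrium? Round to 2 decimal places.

Given the others contribute fully, the best deviation is to contribute 0 (any partial contribution still incurs the fine and gives up units whose private return 0.9250 is below 1).
Deviating from 24 to 0 saves 24 hours but forfeits the deviator's share of the drop in the shared-resources pool: 3.7/4 × 24 = 22.20.
So the deviation gain is 24 − 22.20 = 1.80, and the fine must be at least 1.80 hours to wipe it out.

1.80 hours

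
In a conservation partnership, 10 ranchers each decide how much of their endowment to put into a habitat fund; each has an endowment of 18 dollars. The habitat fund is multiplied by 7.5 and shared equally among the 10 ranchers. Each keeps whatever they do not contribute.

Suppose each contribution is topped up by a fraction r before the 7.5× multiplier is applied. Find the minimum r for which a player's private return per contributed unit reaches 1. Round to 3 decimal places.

With matching at rate r, one contributed unit becomes (1 + r) in the habitat fund and returns 7.5 × (1 + r) / 10 to the contributor.
Setting this equal to 1: 1 + r = 10/7.5 = 1.3333.
So the minimum matching rate is r = 1.3333 − 1 = 0.333.

0.333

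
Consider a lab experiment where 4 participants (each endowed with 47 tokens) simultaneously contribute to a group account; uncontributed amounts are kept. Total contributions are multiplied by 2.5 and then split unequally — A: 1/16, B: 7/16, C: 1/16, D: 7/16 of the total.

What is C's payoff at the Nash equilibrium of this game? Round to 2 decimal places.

61.69 tokens

A player with share s gets back 2.5·s per unit contributed, so full contribution is dominant for anyone with s > 1/2.5 = 0.4000 and zero contribution is dominant for anyone below.
B and D clear that bar, contributing 47 each; the remaining 2 contribute 0. Total contributed: 94.
C keeps 47 and receives 2.5 × 94 × 1/16 = 14.69 from the group account, for a payoff of 61.69.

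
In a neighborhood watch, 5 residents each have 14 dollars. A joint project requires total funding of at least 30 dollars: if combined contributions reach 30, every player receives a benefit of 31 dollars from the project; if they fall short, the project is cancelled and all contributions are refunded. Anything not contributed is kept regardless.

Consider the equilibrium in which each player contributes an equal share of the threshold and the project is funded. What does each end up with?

Equal share of the threshold: 30/5 = 6.
At this profile no one gains by cutting their contribution: any cut drops the total below 30, the project is cancelled, contributions are refunded, and the deviator ends with 14, which is less than 14 − 6 + 31 = 39. Contributing more than 6 just wastes the excess. So contributing exactly 6 is a best response.
Each player's payoff: 14 − 6 + 31 = 39.

39 dollars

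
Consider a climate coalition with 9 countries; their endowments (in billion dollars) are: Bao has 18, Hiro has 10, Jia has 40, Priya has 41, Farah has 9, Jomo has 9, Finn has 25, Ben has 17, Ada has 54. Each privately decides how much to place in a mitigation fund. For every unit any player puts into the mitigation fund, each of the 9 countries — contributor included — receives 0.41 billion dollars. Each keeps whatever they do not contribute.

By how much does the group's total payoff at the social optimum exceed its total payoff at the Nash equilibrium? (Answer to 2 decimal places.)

599.87 billion dollars

The private return per contributed unit is 0.41 < 1 for everyone, so the Nash equilibrium is zero contribution and the group total is Σ E_j = 18 + 10 + 40 + 41 + 9 + 9 + 25 + 17 + 54 = 223.
Each contributed unit returns 3.690 to the group, so the social optimum is full contribution by everyone: group total = 3.690 × 223 = 822.87.
Efficiency loss = (3.690 − 1) × 223 = 599.87.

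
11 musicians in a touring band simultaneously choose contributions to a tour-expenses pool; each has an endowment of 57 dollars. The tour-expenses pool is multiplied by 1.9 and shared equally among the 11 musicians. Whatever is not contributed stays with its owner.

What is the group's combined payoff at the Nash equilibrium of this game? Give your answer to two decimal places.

Each contributed unit returns 1.9/11 = 0.1727 to its contributor — below 1 — so contributing 0 is dominant for every player. At the Nash equilibrium everyone keeps their 57, and the group total is 11 × 57 = 627.

627.00 dollars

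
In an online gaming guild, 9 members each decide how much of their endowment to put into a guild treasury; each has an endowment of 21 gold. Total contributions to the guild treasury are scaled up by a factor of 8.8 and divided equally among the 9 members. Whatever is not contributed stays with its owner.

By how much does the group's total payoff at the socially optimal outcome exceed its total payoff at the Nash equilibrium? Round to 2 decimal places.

Each contributed unit returns 8.8/9 = 0.9778 to its contributor — below 1 — so contributing 0 is dominant for every player. At the Nash equilibrium everyone keeps their 21, and the group total is 9 × 21 = 189.
Each contributed unit returns 8.800 to the group as a whole (0.9778 to each of 9 players), which exceeds 1, so the social optimum is full contribution: group total = 8.800 × 189 = 1663.20.
Efficiency loss = 1663.20 − 189 = 1474.20.

1474.20 gold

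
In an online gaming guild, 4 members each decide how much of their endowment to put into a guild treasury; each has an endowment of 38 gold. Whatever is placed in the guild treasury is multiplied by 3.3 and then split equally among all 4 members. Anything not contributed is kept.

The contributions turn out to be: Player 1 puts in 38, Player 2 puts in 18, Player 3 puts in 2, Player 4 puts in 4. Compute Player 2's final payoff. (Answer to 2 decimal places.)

Total contributed: 38 + 18 + 2 + 4 = 62.
Each receives 3.3 × 62 / 4 = 51.15 from the guild treasury.
Player 2 keeps 38 − 18 = 20, so Player 2's payoff is 20 + 51.15 = 71.15.

71.15 gold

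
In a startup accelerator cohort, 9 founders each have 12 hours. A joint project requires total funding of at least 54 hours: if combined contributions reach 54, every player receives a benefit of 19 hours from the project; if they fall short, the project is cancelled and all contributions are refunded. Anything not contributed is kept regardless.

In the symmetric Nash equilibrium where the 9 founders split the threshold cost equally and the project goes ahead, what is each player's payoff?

25 hours

Equal share of the threshold: 54/9 = 6.
At this profile no one gains by cutting their contribution: any cut drops the total below 54, the project is cancelled, contributions are refunded, and the deviator ends with 12, which is less than 12 − 6 + 19 = 25. Contributing more than 6 just wastes the excess. So contributing exactly 6 is a best response.
Each player's payoff: 12 − 6 + 19 = 25.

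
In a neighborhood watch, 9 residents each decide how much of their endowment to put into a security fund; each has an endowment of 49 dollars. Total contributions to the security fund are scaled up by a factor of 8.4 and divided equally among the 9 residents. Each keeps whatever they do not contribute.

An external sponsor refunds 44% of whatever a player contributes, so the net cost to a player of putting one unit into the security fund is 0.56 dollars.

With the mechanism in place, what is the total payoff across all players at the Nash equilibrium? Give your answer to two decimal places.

3898.44 dollars

With the mechanism, a contributed unit returns (8.4/9) / 0.56 = 1.6667 per unit of net cost to the contributor — now above 1 — so contributing fully is weakly dominant for every player.
So the Nash equilibrium is full contribution by all 9; the group earns 9 × (49 × 0.44 + 8.4 × 49) = 3898.44.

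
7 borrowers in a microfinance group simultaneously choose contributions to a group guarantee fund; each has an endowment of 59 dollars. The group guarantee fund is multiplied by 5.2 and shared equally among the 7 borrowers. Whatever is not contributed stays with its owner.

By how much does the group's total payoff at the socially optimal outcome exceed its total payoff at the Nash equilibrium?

Each contributed unit returns 5.2/7 = 0.7429 to its contributor — below 1 — so contributing 0 is dominant for every player. At the Nash equilibrium everyone keeps their 59, and the group total is 7 × 59 = 413.
Each contributed unit returns 5.200 to the group as a whole (0.7429 to each of 7 players), which exceeds 1, so the social optimum is full contribution: group total = 5.200 × 413 = 2147.60.
Efficiency loss = 2147.60 − 413 = 1734.60.

1734.60 dollars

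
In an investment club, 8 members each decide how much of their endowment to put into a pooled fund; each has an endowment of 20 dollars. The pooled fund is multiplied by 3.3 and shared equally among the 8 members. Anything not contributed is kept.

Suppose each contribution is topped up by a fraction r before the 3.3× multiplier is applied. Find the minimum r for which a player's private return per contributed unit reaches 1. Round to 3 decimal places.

1.424

With matching at rate r, one contributed unit becomes (1 + r) in the pooled fund and returns 3.3 × (1 + r) / 8 to the contributor.
Setting this equal to 1: 1 + r = 8/3.3 = 2.4242.
So the minimum matching rate is r = 2.4242 − 1 = 1.424.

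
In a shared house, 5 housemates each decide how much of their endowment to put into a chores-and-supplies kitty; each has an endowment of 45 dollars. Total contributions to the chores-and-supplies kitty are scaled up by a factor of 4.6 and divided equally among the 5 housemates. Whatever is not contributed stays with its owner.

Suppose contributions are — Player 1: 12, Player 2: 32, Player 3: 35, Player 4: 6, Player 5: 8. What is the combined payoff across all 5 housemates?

Total contributed: 12 + 32 + 35 + 6 + 8 = 93; total kept: 5 × 45 − 93 = 132.
The chores-and-supplies kitty pays out 4.6 × 93 = 427.80 in aggregate.
Group total = 132 + 427.80 = 559.80.

559.80 dollars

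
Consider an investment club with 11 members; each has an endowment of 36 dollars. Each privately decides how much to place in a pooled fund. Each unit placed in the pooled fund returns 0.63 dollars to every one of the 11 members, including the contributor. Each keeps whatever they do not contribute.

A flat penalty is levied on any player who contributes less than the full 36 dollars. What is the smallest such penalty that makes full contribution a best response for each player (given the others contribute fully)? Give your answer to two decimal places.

Given the others contribute fully, the best deviation is to contribute 0 (any partial contribution still incurs the fine and gives up units whose private return 0.63 is below 1).
Deviating from 36 to 0 saves 36 dollars but forfeits the deviator's share of the drop in the pooled fund: 0.63 × 36 = 22.68.
So the deviation gain is 36 − 22.68 = 13.32, and the fine must be at least 13.32 dollars to wipe it out.

13.32 dollars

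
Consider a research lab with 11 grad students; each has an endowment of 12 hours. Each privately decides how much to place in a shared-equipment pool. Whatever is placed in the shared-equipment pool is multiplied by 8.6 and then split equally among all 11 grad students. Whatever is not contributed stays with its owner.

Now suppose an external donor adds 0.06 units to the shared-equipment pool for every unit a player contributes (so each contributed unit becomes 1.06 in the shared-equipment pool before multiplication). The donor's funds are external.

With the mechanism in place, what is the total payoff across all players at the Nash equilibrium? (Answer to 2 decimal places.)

132.00 hours

The effective private return is 8.6 × 1.06 / 11 = 0.8287, which is still under 1, so the mechanism doesn't change anyone's dominant strategy: zero contribution.
Everyone keeps their endowment and the group total is 11 × 12 = 132.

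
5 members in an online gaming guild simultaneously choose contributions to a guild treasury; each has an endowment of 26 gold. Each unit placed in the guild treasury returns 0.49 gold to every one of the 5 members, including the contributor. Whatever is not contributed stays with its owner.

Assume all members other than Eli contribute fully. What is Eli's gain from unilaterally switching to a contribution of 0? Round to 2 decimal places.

Switching from a contribution of 26 to 0 lets Eli keep an extra 26 gold, but lowers the guild treasury by 26, which costs Eli their own share of that drop: 0.49 × 26 = 12.74.
Net gain = 26 − 12.74 = 13.26. The private return per contributed unit (0.49) is below 1, so free-riding is indeed the best response regardless of what the others do.

13.26 gold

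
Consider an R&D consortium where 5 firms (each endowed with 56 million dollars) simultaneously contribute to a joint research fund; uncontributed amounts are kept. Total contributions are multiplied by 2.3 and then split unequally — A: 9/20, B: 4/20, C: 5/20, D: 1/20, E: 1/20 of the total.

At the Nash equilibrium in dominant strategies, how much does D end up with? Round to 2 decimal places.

62.44 million dollars

For player j, contributing a unit is worthwhile iff 2.3 × (j's share) ≥ 1, i.e. iff j's share is at least 0.4348.
The only share above 0.4348 is A's 9/20, contributing 56; the remaining 4 contribute 0. Total contributed: 56.
D keeps 56 and receives 2.3 × 56 × 1/20 = 6.44 from the joint research fund, for a payoff of 62.44.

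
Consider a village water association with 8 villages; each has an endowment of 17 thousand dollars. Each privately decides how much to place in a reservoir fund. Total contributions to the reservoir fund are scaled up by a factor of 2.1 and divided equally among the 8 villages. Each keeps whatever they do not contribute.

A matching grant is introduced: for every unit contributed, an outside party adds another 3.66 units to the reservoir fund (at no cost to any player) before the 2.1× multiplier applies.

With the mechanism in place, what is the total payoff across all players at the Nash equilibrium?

The effective private return per unit is now 2.1 × 4.66 / 8 = 1.2233 > 1, so every player's dominant strategy flips to full contribution.
So the Nash equilibrium is full contribution by all 8; the group earns 2.1 × 4.66 × 136 = 1330.90.

1330.90 thousand dollars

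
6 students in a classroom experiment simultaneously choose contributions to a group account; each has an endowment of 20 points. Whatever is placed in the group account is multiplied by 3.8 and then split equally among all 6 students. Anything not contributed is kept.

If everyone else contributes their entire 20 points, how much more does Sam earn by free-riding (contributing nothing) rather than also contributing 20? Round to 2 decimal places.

7.33 points

Switching from a contribution of 20 to 0 lets Sam keep an extra 20 points, but lowers the group account by 20, which costs Sam their own share of that drop: 3.8/6 × 20 = 12.67.
Net gain = 20 − 12.67 = 7.33. The private return per contributed unit (0.6333) is below 1, so free-riding is indeed the best response regardless of what the others do.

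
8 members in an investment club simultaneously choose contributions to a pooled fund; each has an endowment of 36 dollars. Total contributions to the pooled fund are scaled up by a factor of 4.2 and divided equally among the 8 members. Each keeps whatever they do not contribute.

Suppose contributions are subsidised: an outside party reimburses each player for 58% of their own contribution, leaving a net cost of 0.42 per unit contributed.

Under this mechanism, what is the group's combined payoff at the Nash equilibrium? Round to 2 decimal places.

With the mechanism, a contributed unit returns (4.2/8) / 0.42 = 1.2500 per unit of net cost to the contributor — now above 1 — so contributing fully is weakly dominant for every player.
So the Nash equilibrium is full contribution by all 8; the group earns 8 × (36 × 0.58 + 4.2 × 36) = 1376.64.

1376.64 dollars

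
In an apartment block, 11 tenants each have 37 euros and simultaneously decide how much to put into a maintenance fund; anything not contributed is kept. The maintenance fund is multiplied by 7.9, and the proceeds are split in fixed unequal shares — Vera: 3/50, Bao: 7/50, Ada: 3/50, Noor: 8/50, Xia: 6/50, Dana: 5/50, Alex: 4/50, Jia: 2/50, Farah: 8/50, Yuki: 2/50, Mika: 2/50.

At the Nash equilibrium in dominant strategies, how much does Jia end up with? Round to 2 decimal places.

72.08 euros

A player with share s gets back 7.9·s per unit contributed, so full contribution is dominant for anyone with s > 1/7.9 = 0.1266 and zero contribution is dominant for anyone below.
The shares above 0.1266 belong to Bao, Noor and Farah, contributing 37 each; the remaining 8 contribute 0. Total contributed: 111.
Jia keeps 37 and receives 7.9 × 111 × 2/50 = 35.08 from the maintenance fund, for a payoff of 72.08.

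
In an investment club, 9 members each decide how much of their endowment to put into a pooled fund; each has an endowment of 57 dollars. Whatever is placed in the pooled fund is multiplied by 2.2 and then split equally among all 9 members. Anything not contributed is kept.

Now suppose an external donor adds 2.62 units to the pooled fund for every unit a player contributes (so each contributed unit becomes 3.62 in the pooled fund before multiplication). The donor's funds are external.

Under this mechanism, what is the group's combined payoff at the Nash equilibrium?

513.00 dollars

With the mechanism, a contributed unit returns 2.2 × 3.62 / 9 = 0.8849 per unit of net cost — still below 1 — so contributing 0 remains dominant for every player.
At the Nash equilibrium no one contributes; group total payoff = 9 × 57 = 513.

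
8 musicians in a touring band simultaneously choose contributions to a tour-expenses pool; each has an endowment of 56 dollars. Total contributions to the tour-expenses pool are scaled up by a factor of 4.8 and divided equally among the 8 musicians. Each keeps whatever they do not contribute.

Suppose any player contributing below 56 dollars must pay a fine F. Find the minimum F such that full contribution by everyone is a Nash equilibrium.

Given the others contribute fully, the best deviation is to contribute 0 (any partial contribution still incurs the fine and gives up units whose private return 0.6000 is below 1).
Deviating from 56 to 0 saves 56 dollars but forfeits the deviator's share of the drop in the tour-expenses pool: 4.8/8 × 56 = 33.60.
So the deviation gain is 56 − 33.60 = 22.40, and the fine must be at least 22.40 dollars to wipe it out.

22.40 dollars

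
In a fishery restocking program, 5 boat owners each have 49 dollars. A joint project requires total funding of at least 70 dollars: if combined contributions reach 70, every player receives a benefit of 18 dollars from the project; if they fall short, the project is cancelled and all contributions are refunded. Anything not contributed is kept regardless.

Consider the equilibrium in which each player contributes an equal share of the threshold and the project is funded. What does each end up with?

53 dollars

Equal share of the threshold: 70/5 = 14.
At this profile no one gains by cutting their contribution: any cut drops the total below 70, the project is cancelled, contributions are refunded, and the deviator ends with 49, which is less than 49 − 14 + 18 = 53. Contributing more than 14 just wastes the excess. So contributing exactly 14 is a best response.
Each player's payoff: 49 − 14 + 18 = 53.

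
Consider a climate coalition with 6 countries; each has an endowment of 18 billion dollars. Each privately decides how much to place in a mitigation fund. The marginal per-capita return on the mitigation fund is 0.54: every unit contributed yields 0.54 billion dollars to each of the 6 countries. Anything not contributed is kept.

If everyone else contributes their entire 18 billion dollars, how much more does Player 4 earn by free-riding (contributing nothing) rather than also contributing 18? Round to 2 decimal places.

Switching from a contribution of 18 to 0 lets Player 4 keep an extra 18 billion dollars, but lowers the mitigation fund by 18, which costs Player 4 their own share of that drop: 0.54 × 18 = 9.72.
Net gain = 18 − 9.72 = 8.28. The private return per contributed unit (0.54) is below 1, so free-riding is indeed the best response regardless of what the others do.

8.28 billion dollars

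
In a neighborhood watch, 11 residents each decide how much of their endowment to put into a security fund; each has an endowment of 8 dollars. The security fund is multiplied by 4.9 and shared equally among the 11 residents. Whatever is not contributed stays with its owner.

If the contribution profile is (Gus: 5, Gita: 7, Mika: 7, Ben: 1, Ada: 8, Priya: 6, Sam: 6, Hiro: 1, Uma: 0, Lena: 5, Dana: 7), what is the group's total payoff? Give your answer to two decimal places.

294.70 dollars

Total contributed: 5 + 7 + 7 + 1 + 8 + 6 + 6 + 1 + 0 + 5 + 7 = 53; total kept: 11 × 8 − 53 = 35.
The security fund pays out 4.9 × 53 = 259.70 in aggregate.
Group total = 35 + 259.70 = 294.70.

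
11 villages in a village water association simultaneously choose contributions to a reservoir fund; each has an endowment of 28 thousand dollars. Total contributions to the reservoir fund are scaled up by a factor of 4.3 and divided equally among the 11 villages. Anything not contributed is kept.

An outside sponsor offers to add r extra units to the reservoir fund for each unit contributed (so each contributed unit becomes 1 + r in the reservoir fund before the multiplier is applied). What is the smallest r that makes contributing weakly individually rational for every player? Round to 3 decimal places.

1.558

With matching at rate r, one contributed unit becomes (1 + r) in the reservoir fund and returns 4.3 × (1 + r) / 11 to the contributor.
Setting this equal to 1: 1 + r = 11/4.3 = 2.5581.
So the minimum matching rate is r = 2.5581 − 1 = 1.558.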